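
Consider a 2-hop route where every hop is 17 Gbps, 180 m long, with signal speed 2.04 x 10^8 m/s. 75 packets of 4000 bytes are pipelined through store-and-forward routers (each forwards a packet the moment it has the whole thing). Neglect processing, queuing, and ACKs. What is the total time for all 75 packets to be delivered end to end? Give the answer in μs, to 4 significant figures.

Per-hop transmission t_tx = L/R = 32000/17000000000 = 1.88235 μs.
Per-hop propagation t_prop = 180/204000000 = 0.882353 μs.
Pipeline fill: first packet needs 2·t_tx to clear all hops; remaining 74 packets each add one t_tx.
Total = (2+75-1)·t_tx + 2·t_prop = 76·1.88235 + 2·0.882353 = 144.8 μs.

144.8 μs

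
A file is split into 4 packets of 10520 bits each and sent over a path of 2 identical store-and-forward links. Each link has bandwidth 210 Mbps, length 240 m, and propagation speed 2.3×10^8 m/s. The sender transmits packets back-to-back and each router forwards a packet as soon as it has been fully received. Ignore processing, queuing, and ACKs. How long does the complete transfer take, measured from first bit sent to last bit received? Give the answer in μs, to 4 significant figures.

Per-hop transmission t_tx = L/R = 10520/210000000 = 50.0952 μs.
Per-hop propagation t_prop = 240/2.3e+08 = 1.04348 μs.
Pipeline fill: first packet needs 2·t_tx to clear all hops; remaining 3 packets each add one t_tx.
Total = (2+4-1)·t_tx + 2·t_prop = 5·50.0952 + 2·1.04348 = 252.6 μs.

252.6 μs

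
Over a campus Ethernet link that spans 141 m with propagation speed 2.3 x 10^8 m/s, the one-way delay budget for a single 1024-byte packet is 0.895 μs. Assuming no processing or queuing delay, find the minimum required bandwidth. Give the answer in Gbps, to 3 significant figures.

L = 8192 bits.
Propagation delay = 141 / 2.3e+08 = 0.613043 μs.
Transmission budget = 0.895 − 0.613043 = 0.281957 μs.
R ≥ L / t_tx = 8192 bits / 2.81957e-07 s = 29.1 Gbps.

29.1 Gbps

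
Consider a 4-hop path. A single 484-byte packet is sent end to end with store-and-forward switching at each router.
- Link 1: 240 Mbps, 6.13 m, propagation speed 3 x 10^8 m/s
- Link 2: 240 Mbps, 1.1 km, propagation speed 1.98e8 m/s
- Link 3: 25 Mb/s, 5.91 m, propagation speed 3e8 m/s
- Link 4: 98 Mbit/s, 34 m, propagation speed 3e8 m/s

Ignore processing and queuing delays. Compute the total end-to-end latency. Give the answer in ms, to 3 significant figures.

L = 484 × 8 = 3872 bits.
Transmission delays (L/R per hop): 0.0161333, 0.0161333, 0.15488, 0.0395102 ms; sum = 0.226657 ms.
Propagation delays (d/s per hop): 2.04333e-05, 0.00555556, 1.97e-05, 0.000113333 ms; sum = 0.00570902 ms.
End-to-end = 0.232 ms.

0.232 ms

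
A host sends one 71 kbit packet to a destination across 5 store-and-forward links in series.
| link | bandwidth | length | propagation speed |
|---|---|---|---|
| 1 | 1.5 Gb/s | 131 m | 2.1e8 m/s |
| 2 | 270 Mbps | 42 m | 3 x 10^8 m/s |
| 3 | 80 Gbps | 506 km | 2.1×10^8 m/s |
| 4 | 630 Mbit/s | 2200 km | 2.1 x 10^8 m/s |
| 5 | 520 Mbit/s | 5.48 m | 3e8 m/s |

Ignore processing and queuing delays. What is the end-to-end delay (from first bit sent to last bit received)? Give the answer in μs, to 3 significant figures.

13400 μs

L = 71000 bits.
Transmission delays (L/R per hop): 47.3333, 262.963, 0.8875, 112.698, 136.538 μs; sum = 560.421 μs.
Propagation delays (d/s per hop): 0.62381, 0.14, 2409.52, 10476.2, 0.0182667 μs; sum = 12886.5 μs.
End-to-end = 13400 μs.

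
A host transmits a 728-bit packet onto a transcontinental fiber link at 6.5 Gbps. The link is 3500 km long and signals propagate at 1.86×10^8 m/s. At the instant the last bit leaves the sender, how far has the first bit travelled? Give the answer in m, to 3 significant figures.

20.8 m

t_tx = L/R = 728/6500000000 = 1.12e-07 s.
Distance = s × t_tx = 186000000 × 1.12e-07 = 20.8 m.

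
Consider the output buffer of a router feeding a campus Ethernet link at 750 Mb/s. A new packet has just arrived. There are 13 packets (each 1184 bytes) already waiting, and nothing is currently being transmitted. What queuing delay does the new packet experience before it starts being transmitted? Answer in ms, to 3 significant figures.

0.164 ms

Each queued packet: L/R = 9472/750000000 = 0.0126293 ms.
13 queued → 0.164181 ms.
Queuing delay = 0.164 ms.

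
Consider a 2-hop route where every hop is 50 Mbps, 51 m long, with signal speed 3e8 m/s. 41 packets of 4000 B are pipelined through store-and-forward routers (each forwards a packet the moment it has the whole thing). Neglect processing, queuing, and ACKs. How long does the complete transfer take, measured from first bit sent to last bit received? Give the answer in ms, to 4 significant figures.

Per-hop transmission t_tx = L/R = 32000/50000000 = 0.64 ms.
Per-hop propagation t_prop = 51/300000000 = 0.00017 ms.
Pipeline fill: first packet needs 2·t_tx to clear all hops; remaining 40 packets each add one t_tx.
Total = (2+41-1)·t_tx + 2·t_prop = 42·0.64 + 2·0.00017 = 26.88 ms.

26.88 ms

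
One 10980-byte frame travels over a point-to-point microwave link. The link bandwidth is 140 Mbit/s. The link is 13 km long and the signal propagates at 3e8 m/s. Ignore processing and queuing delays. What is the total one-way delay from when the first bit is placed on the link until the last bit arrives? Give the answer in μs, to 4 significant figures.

L = 10980 × 8 = 87840 bits.
Transmission delay = L/R = 87840 / 140000000 = 627.429 μs.
Propagation delay = d/s = 13000 m / 300000000 m/s = 43.3333 μs.
Total = 670.8 μs.

670.8 μs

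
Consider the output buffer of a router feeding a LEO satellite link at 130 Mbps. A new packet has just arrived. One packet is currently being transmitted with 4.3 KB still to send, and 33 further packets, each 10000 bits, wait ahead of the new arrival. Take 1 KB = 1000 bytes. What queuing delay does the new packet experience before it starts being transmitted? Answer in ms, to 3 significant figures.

Each queued packet: L/R = 10000/130000000 = 0.0769231 ms.
33 queued → 2.53846 ms.
Plus remaining 34400 bits of current packet: 0.264615 ms.
Queuing delay = 2.80 ms.

2.80 ms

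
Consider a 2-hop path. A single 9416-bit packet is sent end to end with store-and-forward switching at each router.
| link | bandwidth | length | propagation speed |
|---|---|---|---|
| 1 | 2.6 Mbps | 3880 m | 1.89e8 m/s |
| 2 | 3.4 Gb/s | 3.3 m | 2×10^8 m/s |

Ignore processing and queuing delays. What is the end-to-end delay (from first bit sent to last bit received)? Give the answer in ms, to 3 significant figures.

Transmission delays (L/R per hop): 3.62154, 0.00276941 ms; sum = 3.62431 ms.
Propagation delays (d/s per hop): 0.0205291, 1.65e-05 ms; sum = 0.0205456 ms.
End-to-end = 3.64 ms.

3.64 ms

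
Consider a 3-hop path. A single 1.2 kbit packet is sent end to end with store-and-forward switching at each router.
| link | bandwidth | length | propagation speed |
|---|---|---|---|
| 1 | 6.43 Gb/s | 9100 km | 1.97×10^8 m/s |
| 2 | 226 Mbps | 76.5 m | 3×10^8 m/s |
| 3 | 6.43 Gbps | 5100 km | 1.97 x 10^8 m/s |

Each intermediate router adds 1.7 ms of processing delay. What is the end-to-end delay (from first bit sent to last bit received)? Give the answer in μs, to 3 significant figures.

L = 1200 bits.
Transmission delays (L/R per hop): 0.186625, 5.30973, 0.186625 μs; sum = 5.68298 μs.
Propagation delays (d/s per hop): 46192.9, 0.255, 25888.3 μs; sum = 72081.5 μs.
Processing at 2 router(s): 2 × 1.7 ms = 3400 μs.
End-to-end = 75500 μs.

75500 μs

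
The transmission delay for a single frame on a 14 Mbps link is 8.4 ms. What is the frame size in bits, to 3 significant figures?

118000 bits

L = R × t_tx = 14000000 b/s × 0.0084 s = 117600 bits.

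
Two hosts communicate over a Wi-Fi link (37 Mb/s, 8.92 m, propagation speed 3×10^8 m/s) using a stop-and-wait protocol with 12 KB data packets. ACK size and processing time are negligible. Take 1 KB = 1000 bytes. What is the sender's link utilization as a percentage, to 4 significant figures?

100.0 %

t_tx = L/R = 96000/37000000 = 0.00259459 s.
t_prop = 8.92/300000000 = 2.97333e-08 s; RTT = 5.94667e-08 s.
Cycle = t_tx + RTT = 0.00259465 s.
Utilization = t_tx / cycle = 0.00259459/0.00259465 = 100.0 %.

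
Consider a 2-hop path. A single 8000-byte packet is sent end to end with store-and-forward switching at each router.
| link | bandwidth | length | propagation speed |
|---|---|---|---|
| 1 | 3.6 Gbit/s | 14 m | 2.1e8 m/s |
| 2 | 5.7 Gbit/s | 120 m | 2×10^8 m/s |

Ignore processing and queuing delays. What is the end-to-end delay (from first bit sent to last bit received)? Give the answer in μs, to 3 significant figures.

L = 8000 × 8 = 64000 bits.
Transmission delays (L/R per hop): 17.7778, 11.2281 μs; sum = 29.0058 μs.
Propagation delays (d/s per hop): 0.0666667, 0.6 μs; sum = 0.666667 μs.
End-to-end = 29.7 μs.

29.7 μs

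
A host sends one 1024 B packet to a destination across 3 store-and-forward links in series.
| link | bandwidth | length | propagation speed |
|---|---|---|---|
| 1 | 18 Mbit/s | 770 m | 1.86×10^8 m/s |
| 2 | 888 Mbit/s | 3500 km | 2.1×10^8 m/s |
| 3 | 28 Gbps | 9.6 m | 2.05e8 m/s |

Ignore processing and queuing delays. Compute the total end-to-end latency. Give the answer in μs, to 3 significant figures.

L = 1024 × 8 = 8192 bits.
Transmission delays (L/R per hop): 455.111, 9.22523, 0.292571 μs; sum = 464.629 μs.
Propagation delays (d/s per hop): 4.13978, 16666.7, 0.0468293 μs; sum = 16670.9 μs.
End-to-end = 17100 μs.

17100 μs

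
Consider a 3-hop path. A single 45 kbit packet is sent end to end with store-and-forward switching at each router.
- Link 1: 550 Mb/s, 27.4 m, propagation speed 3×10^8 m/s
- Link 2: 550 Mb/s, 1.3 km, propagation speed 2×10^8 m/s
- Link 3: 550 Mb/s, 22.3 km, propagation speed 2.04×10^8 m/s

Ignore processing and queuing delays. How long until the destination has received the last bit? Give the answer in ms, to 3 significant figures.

0.361 ms

L = 45000 bits.
Transmission delay per hop = L/R = 45000/550000000 = 0.0818182 ms; 3 hops → 0.245455 ms.
Propagation delays (d/s per hop): 9.13333e-05, 0.0065, 0.109314 ms; sum = 0.115905 ms.
End-to-end = 0.361 ms.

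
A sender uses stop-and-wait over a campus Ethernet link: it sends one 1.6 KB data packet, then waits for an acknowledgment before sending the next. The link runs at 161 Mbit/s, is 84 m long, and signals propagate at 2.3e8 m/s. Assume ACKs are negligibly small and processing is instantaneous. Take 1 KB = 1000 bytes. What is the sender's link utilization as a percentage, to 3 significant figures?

99.1 %

t_tx = L/R = 12800/161000000 = 7.95031e-05 s.
t_prop = 84/2.3e+08 = 3.65217e-07 s; RTT = 7.30435e-07 s.
Cycle = t_tx + RTT = 8.02335e-05 s.
Utilization = t_tx / cycle = 7.95031e-05/8.02335e-05 = 99.1 %.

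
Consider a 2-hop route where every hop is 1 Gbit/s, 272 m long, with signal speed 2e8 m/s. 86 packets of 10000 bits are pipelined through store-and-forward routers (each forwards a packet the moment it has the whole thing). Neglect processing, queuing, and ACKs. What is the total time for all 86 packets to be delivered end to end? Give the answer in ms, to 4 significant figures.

0.8727 ms

Per-hop transmission t_tx = L/R = 10000/1000000000 = 0.01 ms.
Per-hop propagation t_prop = 272/200000000 = 0.00136 ms.
Pipeline fill: first packet needs 2·t_tx to clear all hops; remaining 85 packets each add one t_tx.
Total = (2+86-1)·t_tx + 2·t_prop = 87·0.01 + 2·0.00136 = 0.8727 ms.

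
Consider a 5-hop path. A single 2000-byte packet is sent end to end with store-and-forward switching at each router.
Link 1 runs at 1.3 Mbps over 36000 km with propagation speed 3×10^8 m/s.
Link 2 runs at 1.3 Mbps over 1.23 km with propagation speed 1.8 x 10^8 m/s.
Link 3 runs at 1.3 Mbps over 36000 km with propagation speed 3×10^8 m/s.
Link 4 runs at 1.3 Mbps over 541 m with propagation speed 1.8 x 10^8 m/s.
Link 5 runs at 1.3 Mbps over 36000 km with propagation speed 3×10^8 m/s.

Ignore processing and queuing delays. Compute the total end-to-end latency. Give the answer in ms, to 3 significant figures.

422 ms

L = 2000 × 8 = 16000 bits.
Transmission delay per hop = L/R = 16000/1300000 = 12.3077 ms; 5 hops → 61.5385 ms.
Propagation delays (d/s per hop): 120, 0.00683333, 120, 0.00300556, 120 ms; sum = 360.01 ms.
End-to-end = 422 ms.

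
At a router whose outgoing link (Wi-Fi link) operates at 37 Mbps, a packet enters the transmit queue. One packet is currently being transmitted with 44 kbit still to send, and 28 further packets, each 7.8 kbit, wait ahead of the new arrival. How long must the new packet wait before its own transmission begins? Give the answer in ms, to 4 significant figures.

7.092 ms

Each queued packet: L/R = 7800/37000000 = 0.210811 ms.
28 queued → 5.9027 ms.
Plus remaining 44000 bits of current packet: 1.18919 ms.
Queuing delay = 7.092 ms.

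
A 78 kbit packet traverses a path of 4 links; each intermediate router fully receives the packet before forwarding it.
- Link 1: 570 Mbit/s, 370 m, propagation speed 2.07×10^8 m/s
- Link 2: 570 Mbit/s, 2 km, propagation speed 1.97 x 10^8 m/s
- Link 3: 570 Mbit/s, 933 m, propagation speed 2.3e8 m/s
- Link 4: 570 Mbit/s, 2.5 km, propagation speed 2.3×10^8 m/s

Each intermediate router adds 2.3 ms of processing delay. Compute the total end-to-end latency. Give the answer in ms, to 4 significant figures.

L = 78000 bits.
Transmission delay per hop = L/R = 78000/570000000 = 0.136842 ms; 4 hops → 0.547368 ms.
Propagation delays (d/s per hop): 0.00178744, 0.0101523, 0.00405652, 0.0108696 ms; sum = 0.0268658 ms.
Processing at 3 router(s): 3 × 2.3 ms = 6.9 ms.
End-to-end = 7.474 ms.

7.474 ms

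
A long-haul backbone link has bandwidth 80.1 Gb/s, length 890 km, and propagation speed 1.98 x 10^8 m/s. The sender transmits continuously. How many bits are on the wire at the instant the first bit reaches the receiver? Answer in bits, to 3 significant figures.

Propagation delay = 890000 / 198000000 = 0.00449495 s.
BDP = R × t_prop = 80100000000 × 0.00449495 = 360045000 bits.

360000000 bits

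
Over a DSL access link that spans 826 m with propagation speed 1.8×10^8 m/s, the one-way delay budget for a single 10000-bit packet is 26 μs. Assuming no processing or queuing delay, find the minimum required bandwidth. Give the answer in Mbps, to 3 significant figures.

467 Mbps

Propagation delay = 826 / 180000000 = 4.58889 μs.
Transmission budget = 26 − 4.58889 = 21.4111 μs.
R ≥ L / t_tx = 10000 bits / 2.14111e-05 s = 467 Mbps.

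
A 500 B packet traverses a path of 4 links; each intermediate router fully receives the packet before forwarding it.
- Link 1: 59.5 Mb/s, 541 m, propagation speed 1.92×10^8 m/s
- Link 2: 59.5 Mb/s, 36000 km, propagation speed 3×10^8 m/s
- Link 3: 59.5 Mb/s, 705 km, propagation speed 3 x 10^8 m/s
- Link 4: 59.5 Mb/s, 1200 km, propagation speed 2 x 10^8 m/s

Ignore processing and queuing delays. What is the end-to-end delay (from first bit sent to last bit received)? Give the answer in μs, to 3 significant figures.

129000 μs

L = 500 × 8 = 4000 bits.
Transmission delay per hop = L/R = 4000/59500000 = 67.2269 μs; 4 hops → 268.908 μs.
Propagation delays (d/s per hop): 2.81771, 120000, 2350, 6000 μs; sum = 128353 μs.
End-to-end = 129000 μs.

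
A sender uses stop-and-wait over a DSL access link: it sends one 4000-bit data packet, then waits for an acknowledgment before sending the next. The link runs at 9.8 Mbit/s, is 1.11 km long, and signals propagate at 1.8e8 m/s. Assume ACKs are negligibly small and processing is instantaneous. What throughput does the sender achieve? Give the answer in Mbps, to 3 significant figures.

t_tx = L/R = 4000/9800000 = 0.000408163 s.
t_prop = 1110/180000000 = 6.16667e-06 s; RTT = 1.23333e-05 s.
Cycle = t_tx + RTT = 0.000420497 s.
Throughput = L / cycle = 4000 / 0.000420497 = 9.51 Mbps.

9.51 Mbps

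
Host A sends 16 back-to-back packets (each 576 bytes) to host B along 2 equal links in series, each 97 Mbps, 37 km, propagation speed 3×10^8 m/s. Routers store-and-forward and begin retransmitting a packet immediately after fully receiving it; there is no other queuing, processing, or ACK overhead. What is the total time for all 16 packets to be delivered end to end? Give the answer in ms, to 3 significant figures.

Per-hop transmission t_tx = L/R = 4608/97000000 = 0.0475052 ms.
Per-hop propagation t_prop = 37000/300000000 = 0.123333 ms.
Pipeline fill: first packet needs 2·t_tx to clear all hops; remaining 15 packets each add one t_tx.
Total = (2+16-1)·t_tx + 2·t_prop = 17·0.0475052 + 2·0.123333 = 1.05 ms.

1.05 ms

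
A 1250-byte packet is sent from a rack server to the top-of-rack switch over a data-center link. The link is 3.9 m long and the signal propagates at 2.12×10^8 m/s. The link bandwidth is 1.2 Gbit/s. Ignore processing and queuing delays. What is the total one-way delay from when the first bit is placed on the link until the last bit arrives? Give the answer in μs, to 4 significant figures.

L = 1250 × 8 = 10000 bits.
Transmission delay = L/R = 10000 / 1200000000 = 8.33333 μs.
Propagation delay = d/s = 3.9 m / 212000000 m/s = 0.0183962 μs.
Total = 8.352 μs.

8.352 μs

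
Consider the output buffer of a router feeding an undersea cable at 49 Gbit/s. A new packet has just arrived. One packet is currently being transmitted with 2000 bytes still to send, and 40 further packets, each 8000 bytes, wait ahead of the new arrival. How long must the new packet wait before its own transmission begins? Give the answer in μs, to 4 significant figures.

Each queued packet: L/R = 64000/49000000000 = 1.30612 μs.
40 queued → 52.2449 μs.
Plus remaining 16000 bits of current packet: 0.326531 μs.
Queuing delay = 52.57 μs.

52.57 μs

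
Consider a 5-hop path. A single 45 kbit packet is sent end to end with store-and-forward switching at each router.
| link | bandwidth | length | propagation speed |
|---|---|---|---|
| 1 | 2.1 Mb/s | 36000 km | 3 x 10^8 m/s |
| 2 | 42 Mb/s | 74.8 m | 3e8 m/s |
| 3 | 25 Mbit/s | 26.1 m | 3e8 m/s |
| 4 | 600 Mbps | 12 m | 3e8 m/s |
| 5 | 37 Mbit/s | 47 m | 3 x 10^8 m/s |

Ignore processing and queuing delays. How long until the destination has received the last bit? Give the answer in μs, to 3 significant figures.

146000 μs

L = 45000 bits.
Transmission delays (L/R per hop): 21428.6, 1071.43, 1800, 75, 1216.22 μs; sum = 25591.2 μs.
Propagation delays (d/s per hop): 120000, 0.249333, 0.087, 0.04, 0.156667 μs; sum = 120001 μs.
End-to-end = 146000 μs.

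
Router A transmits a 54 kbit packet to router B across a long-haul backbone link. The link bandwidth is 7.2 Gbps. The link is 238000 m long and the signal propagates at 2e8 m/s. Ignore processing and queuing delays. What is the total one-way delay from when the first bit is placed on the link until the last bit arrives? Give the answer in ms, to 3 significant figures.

L = 54000 bits.
Transmission delay = L/R = 54000 / 7200000000 = 0.0075 ms.
Propagation delay = d/s = 238000 m / 200000000 m/s = 1.19 ms.
Total = 1.20 ms.

1.20 ms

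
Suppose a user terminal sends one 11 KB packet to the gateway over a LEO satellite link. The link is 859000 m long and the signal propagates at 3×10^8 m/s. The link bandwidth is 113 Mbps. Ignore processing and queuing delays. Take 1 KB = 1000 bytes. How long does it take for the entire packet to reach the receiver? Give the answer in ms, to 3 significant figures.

3.64 ms

L = 88000 bits.
Transmission delay = L/R = 88000 / 113000000 = 0.778761 ms.
Propagation delay = d/s = 859000 m / 300000000 m/s = 2.86333 ms.
Total = 3.64 ms.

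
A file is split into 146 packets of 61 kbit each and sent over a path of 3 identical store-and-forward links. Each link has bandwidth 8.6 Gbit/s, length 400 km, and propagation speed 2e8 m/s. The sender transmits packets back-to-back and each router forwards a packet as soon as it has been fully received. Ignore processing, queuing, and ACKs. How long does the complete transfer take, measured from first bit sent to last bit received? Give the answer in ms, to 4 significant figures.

7.050 ms

Per-hop transmission t_tx = L/R = 61000/8600000000 = 0.00709302 ms.
Per-hop propagation t_prop = 400000/200000000 = 2 ms.
Pipeline fill: first packet needs 3·t_tx to clear all hops; remaining 145 packets each add one t_tx.
Total = (3+146-1)·t_tx + 3·t_prop = 148·0.00709302 + 3·2 = 7.050 ms.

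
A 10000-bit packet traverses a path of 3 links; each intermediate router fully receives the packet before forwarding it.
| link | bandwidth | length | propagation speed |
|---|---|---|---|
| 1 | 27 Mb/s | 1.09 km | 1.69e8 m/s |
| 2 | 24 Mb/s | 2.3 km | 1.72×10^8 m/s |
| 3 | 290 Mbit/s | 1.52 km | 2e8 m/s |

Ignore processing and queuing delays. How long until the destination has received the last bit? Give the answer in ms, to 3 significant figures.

Transmission delays (L/R per hop): 0.37037, 0.416667, 0.0344828 ms; sum = 0.82152 ms.
Propagation delays (d/s per hop): 0.0064497, 0.0133721, 0.0076 ms; sum = 0.0274218 ms.
End-to-end = 0.849 ms.

0.849 ms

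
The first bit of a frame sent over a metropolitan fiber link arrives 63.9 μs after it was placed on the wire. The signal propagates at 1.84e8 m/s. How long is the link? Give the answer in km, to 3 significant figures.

d = s × t_prop = 184000000 × 6.39e-05 = 11.8 km.

11.8 km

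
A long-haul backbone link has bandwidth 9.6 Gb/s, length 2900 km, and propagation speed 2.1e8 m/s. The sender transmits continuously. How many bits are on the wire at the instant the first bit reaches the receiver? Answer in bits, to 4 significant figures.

Propagation delay = 2900000 / 210000000 = 0.0138095 s.
BDP = R × t_prop = 9600000000 × 0.0138095 = 132571000 bits.

132600000 bits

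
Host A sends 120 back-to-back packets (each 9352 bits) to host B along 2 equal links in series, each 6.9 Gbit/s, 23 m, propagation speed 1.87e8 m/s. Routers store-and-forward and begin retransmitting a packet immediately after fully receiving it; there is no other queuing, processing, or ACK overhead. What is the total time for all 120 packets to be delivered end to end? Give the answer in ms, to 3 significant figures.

0.164 ms

Per-hop transmission t_tx = L/R = 9352/6900000000 = 0.00135536 ms.
Per-hop propagation t_prop = 23/187000000 = 0.000122995 ms.
Pipeline fill: first packet needs 2·t_tx to clear all hops; remaining 119 packets each add one t_tx.
Total = (2+120-1)·t_tx + 2·t_prop = 121·0.00135536 + 2·0.000122995 = 0.164 ms.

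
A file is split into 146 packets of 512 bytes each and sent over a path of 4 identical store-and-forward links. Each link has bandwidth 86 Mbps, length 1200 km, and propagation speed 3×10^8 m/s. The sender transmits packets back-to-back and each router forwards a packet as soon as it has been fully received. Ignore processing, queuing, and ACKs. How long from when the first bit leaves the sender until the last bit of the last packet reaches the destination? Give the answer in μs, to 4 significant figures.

Per-hop transmission t_tx = L/R = 4096/86000000 = 47.6279 μs.
Per-hop propagation t_prop = 1200000/300000000 = 4000 μs.
Pipeline fill: first packet needs 4·t_tx to clear all hops; remaining 145 packets each add one t_tx.
Total = (4+146-1)·t_tx + 4·t_prop = 149·47.6279 + 4·4000 = 23100 μs.

23100 μs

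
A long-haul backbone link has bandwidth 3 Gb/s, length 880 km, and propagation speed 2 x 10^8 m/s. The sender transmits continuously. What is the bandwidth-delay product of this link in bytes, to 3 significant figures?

1650000 bytes

Propagation delay = 880000 / 200000000 = 0.0044 s.
BDP = R × t_prop = 3000000000 × 0.0044 = 13200000 bits.
In bytes: 13200000/8 = 1650000 bytes.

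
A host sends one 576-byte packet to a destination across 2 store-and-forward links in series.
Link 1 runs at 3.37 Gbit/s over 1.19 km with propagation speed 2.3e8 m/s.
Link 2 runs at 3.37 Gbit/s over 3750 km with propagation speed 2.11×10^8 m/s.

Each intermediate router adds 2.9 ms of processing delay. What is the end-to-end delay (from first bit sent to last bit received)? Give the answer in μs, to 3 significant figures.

L = 576 × 8 = 4608 bits.
Transmission delay per hop = L/R = 4608/3370000000 = 1.36736 μs; 2 hops → 2.73472 μs.
Propagation delays (d/s per hop): 5.17391, 17772.5 μs; sum = 17777.7 μs.
Processing at 1 router(s): 1 × 2.9 ms = 2900 μs.
End-to-end = 20700 μs.

20700 μs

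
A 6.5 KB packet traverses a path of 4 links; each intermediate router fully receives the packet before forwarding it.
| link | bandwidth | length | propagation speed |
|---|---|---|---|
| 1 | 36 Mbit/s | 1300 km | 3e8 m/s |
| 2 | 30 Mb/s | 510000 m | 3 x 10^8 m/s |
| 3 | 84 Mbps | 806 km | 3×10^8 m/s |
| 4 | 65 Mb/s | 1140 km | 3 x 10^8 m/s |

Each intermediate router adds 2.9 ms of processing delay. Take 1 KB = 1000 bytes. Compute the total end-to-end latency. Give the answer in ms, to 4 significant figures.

25.82 ms

L = 52000 bits.
Transmission delays (L/R per hop): 1.44444, 1.73333, 0.619048, 0.8 ms; sum = 4.59683 ms.
Propagation delays (d/s per hop): 4.33333, 1.7, 2.68667, 3.8 ms; sum = 12.52 ms.
Processing at 3 router(s): 3 × 2.9 ms = 8.7 ms.
End-to-end = 25.82 ms.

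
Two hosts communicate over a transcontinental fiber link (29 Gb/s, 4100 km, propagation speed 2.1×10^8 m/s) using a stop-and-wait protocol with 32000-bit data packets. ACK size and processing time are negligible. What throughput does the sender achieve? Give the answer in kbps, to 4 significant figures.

819.5 kbps

t_tx = L/R = 32000/29000000000 = 1.10345e-06 s.
t_prop = 4100000/210000000 = 0.0195238 s; RTT = 0.0390476 s.
Cycle = t_tx + RTT = 0.0390487 s.
Throughput = L / cycle = 32000 / 0.0390487 = 819.5 kbps.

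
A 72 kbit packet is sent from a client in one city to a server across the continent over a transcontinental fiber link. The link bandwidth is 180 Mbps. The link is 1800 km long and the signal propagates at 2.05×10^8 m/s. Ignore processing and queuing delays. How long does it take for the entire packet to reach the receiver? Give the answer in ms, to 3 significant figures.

L = 72000 bits.
Transmission delay = L/R = 72000 / 180000000 = 0.4 ms.
Propagation delay = d/s = 1800000 m / 2.05e+08 m/s = 8.78049 ms.
Total = 9.18 ms.

9.18 ms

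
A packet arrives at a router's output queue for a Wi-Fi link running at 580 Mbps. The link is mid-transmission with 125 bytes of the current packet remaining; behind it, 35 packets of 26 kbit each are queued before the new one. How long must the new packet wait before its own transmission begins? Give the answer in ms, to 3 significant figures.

1.57 ms

Each queued packet: L/R = 26000/580000000 = 0.0448276 ms.
35 queued → 1.56897 ms.
Plus remaining 1000 bits of current packet: 0.00172414 ms.
Queuing delay = 1.57 ms.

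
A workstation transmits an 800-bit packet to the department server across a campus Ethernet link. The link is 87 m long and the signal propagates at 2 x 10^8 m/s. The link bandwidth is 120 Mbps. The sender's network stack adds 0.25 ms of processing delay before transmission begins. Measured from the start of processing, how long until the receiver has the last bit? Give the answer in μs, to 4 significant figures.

Transmission delay = L/R = 800 / 120000000 = 6.66667 μs.
Propagation delay = d/s = 87 m / 200000000 m/s = 0.435 μs.
Plus processing delay 0.25 ms = 250 μs.
Total = 257.1 μs.

257.1 μs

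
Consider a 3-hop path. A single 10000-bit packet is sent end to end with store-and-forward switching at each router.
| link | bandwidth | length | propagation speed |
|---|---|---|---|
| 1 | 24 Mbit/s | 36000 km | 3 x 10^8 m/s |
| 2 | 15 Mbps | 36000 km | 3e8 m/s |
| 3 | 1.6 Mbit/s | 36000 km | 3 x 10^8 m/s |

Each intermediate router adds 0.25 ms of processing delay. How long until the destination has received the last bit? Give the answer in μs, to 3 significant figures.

Transmission delays (L/R per hop): 416.667, 666.667, 6250 μs; sum = 7333.33 μs.
Propagation delays (d/s per hop): 120000, 120000, 120000 μs; sum = 360000 μs.
Processing at 2 router(s): 2 × 0.25 ms = 500 μs.
End-to-end = 368000 μs.

368000 μs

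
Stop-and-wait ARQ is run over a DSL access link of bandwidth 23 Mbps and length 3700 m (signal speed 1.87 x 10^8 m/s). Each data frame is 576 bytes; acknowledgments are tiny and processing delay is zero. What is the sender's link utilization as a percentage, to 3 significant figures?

83.5 %

t_tx = L/R = 4608/23000000 = 0.000200348 s.
t_prop = 3700/187000000 = 1.97861e-05 s; RTT = 3.95722e-05 s.
Cycle = t_tx + RTT = 0.00023992 s.
Utilization = t_tx / cycle = 0.000200348/0.00023992 = 83.5 %.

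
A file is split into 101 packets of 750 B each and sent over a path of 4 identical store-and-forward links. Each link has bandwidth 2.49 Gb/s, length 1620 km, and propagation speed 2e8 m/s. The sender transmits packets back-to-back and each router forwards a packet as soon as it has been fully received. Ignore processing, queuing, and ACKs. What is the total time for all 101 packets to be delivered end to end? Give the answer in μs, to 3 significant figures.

Per-hop transmission t_tx = L/R = 6000/2490000000 = 2.40964 μs.
Per-hop propagation t_prop = 1620000/200000000 = 8100 μs.
Pipeline fill: first packet needs 4·t_tx to clear all hops; remaining 100 packets each add one t_tx.
Total = (4+101-1)·t_tx + 4·t_prop = 104·2.40964 + 4·8100 = 32700 μs.

32700 μs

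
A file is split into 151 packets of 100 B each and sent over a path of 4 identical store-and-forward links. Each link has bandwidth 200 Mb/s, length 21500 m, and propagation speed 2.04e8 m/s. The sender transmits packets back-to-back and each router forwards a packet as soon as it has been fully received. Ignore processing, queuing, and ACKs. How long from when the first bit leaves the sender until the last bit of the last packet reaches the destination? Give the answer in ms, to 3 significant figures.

Per-hop transmission t_tx = L/R = 800/200000000 = 0.004 ms.
Per-hop propagation t_prop = 21500/204000000 = 0.105392 ms.
Pipeline fill: first packet needs 4·t_tx to clear all hops; remaining 150 packets each add one t_tx.
Total = (4+151-1)·t_tx + 4·t_prop = 154·0.004 + 4·0.105392 = 1.04 ms.

1.04 ms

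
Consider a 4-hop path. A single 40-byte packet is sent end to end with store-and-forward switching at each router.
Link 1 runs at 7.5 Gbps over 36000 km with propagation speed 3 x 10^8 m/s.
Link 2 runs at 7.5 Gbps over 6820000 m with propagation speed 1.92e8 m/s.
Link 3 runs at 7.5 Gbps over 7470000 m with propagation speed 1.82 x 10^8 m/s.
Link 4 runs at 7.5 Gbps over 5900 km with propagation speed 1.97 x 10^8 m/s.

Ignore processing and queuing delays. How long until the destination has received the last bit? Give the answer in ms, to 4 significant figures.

226.5 ms

L = 40 × 8 = 320 bits.
Transmission delay per hop = L/R = 320/7500000000 = 4.26667e-05 ms; 4 hops → 0.000170667 ms.
Propagation delays (d/s per hop): 120, 35.5208, 41.044, 29.9492 ms; sum = 226.514 ms.
End-to-end = 226.5 ms.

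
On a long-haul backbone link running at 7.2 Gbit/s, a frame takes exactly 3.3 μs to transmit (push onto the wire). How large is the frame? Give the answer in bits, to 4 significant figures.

23760 bits

L = R × t_tx = 7200000000 b/s × 3.3e-06 s = 23760 bits.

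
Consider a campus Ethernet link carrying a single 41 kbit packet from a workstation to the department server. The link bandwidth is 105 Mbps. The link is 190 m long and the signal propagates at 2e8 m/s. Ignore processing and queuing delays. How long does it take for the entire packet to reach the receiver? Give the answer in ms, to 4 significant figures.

L = 41000 bits.
Transmission delay = L/R = 41000 / 105000000 = 0.390476 ms.
Propagation delay = d/s = 190 m / 200000000 m/s = 0.00095 ms.
Total = 0.3914 ms.

0.3914 ms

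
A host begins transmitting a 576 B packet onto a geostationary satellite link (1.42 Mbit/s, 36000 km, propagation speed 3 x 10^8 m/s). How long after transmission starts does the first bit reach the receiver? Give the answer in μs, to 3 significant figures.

120000 μs

First bit experiences only propagation delay: d/s = 36000000/300000000 = 120000 μs.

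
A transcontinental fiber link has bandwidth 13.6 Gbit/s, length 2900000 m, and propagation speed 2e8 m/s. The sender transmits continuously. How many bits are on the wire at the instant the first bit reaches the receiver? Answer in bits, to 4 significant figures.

Propagation delay = 2900000 / 200000000 = 0.0145 s.
BDP = R × t_prop = 13600000000 × 0.0145 = 197200000 bits.

197200000 bits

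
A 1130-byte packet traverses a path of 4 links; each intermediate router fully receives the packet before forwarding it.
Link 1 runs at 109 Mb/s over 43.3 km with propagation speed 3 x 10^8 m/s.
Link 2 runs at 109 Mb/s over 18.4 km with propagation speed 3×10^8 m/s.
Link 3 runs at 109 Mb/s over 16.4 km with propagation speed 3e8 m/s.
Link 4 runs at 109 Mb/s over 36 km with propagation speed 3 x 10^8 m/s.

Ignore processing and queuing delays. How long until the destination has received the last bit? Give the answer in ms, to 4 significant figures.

0.7121 ms

L = 1130 × 8 = 9040 bits.
Transmission delay per hop = L/R = 9040/109000000 = 0.0829358 ms; 4 hops → 0.331743 ms.
Propagation delays (d/s per hop): 0.144333, 0.0613333, 0.0546667, 0.12 ms; sum = 0.380333 ms.
End-to-end = 0.7121 ms.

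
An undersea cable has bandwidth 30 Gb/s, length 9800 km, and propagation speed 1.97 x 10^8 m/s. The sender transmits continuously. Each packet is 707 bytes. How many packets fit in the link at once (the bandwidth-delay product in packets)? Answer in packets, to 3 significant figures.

264000 packets

Propagation delay = 9800000 / 197000000 = 0.0497462 s.
BDP = R × t_prop = 30000000000 × 0.0497462 = 1492390000 bits.
In packets of 5656 bits: 264000 packets.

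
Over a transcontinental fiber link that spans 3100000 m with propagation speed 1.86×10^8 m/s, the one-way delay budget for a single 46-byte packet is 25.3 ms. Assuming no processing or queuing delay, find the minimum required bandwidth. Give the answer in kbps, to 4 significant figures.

42.63 kbps

L = 368 bits.
Propagation delay = 3100000 / 186000000 = 16.6667 ms.
Transmission budget = 25.3 − 16.6667 = 8.63333 ms.
R ≥ L / t_tx = 368 bits / 0.00863333 s = 42.63 kbps.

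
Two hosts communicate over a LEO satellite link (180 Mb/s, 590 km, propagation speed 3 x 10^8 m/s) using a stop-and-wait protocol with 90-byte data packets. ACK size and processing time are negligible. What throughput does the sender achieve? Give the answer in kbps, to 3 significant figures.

183 kbps

t_tx = L/R = 720/180000000 = 4e-06 s.
t_prop = 590000/300000000 = 0.00196667 s; RTT = 0.00393333 s.
Cycle = t_tx + RTT = 0.00393733 s.
Throughput = L / cycle = 720 / 0.00393733 = 183 kbps.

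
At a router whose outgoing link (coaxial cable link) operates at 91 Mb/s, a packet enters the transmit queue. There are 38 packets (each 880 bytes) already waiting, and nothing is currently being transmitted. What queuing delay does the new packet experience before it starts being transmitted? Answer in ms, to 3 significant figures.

Each queued packet: L/R = 7040/91000000 = 0.0773626 ms.
38 queued → 2.93978 ms.
Queuing delay = 2.94 ms.

2.94 ms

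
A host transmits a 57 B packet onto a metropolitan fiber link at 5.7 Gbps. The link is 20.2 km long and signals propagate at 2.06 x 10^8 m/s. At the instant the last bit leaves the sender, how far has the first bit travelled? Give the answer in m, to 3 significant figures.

16.5 m

t_tx = L/R = 456/5700000000 = 8e-08 s.
Distance = s × t_tx = 206000000 × 8e-08 = 16.5 m.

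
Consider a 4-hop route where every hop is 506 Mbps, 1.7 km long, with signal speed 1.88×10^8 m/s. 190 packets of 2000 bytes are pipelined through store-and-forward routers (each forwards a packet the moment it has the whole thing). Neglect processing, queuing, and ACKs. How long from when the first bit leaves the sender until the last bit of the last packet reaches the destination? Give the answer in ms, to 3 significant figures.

Per-hop transmission t_tx = L/R = 16000/506000000 = 0.0316206 ms.
Per-hop propagation t_prop = 1700/188000000 = 0.00904255 ms.
Pipeline fill: first packet needs 4·t_tx to clear all hops; remaining 189 packets each add one t_tx.
Total = (4+190-1)·t_tx + 4·t_prop = 193·0.0316206 + 4·0.00904255 = 6.14 ms.

6.14 ms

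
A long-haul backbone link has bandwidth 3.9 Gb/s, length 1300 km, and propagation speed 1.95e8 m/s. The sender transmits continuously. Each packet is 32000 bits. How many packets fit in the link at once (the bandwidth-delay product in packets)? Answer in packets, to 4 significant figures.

812.5 packets

Propagation delay = 1300000 / 195000000 = 0.00666667 s.
BDP = R × t_prop = 3900000000 × 0.00666667 = 26000000 bits.
In packets of 32000 bits: 812.5 packets.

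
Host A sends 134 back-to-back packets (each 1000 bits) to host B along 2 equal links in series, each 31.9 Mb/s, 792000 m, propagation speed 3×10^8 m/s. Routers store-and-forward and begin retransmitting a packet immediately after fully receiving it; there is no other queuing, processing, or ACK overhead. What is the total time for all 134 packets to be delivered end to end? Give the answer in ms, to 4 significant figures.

Per-hop transmission t_tx = L/R = 1000/31900000 = 0.031348 ms.
Per-hop propagation t_prop = 792000/300000000 = 2.64 ms.
Pipeline fill: first packet needs 2·t_tx to clear all hops; remaining 133 packets each add one t_tx.
Total = (2+134-1)·t_tx + 2·t_prop = 135·0.031348 + 2·2.64 = 9.512 ms.

9.512 ms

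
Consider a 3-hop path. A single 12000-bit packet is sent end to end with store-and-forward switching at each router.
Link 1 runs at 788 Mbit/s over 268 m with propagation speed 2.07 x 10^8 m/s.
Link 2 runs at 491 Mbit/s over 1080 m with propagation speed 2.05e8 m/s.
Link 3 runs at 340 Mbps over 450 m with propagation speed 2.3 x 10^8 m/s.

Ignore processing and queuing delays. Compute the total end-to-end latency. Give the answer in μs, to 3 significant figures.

83.5 μs

Transmission delays (L/R per hop): 15.2284, 24.4399, 35.2941 μs; sum = 74.9625 μs.
Propagation delays (d/s per hop): 1.29469, 5.26829, 1.95652 μs; sum = 8.5195 μs.
End-to-end = 83.5 μs.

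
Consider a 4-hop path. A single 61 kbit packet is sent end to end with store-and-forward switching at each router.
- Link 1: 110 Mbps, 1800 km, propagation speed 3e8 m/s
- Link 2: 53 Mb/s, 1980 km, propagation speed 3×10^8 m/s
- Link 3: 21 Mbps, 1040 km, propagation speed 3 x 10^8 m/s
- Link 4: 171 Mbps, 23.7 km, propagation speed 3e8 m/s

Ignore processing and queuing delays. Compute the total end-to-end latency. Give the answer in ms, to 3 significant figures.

L = 61000 bits.
Transmission delays (L/R per hop): 0.554545, 1.15094, 2.90476, 0.356725 ms; sum = 4.96698 ms.
Propagation delays (d/s per hop): 6, 6.6, 3.46667, 0.079 ms; sum = 16.1457 ms.
End-to-end = 21.1 ms.

21.1 ms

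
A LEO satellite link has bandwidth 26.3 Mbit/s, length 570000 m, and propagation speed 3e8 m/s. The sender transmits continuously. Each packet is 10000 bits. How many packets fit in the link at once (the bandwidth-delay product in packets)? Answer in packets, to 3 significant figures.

5.00 packets

Propagation delay = 570000 / 300000000 = 0.0019 s.
BDP = R × t_prop = 26300000 × 0.0019 = 49970 bits.
In packets of 10000 bits: 5.00 packets.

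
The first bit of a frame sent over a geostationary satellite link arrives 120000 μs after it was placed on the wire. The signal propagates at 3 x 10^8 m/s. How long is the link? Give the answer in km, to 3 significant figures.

d = s × t_prop = 300000000 × 0.12 = 36000 km.

36000 km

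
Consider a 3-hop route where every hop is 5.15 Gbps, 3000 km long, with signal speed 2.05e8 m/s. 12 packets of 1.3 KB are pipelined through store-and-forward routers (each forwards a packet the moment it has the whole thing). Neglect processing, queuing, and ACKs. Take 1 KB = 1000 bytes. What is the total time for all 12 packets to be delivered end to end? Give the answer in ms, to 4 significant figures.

Per-hop transmission t_tx = L/R = 10400/5150000000 = 0.00201942 ms.
Per-hop propagation t_prop = 3000000/2.05e+08 = 14.6341 ms.
Pipeline fill: first packet needs 3·t_tx to clear all hops; remaining 11 packets each add one t_tx.
Total = (3+12-1)·t_tx + 3·t_prop = 14·0.00201942 + 3·14.6341 = 43.93 ms.

43.93 ms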